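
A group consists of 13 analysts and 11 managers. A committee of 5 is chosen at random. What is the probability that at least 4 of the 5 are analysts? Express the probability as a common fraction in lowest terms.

Total selections: C(24,5) = 42504.
Favorable selections (at least 4 analysts): C(13,4)·C(11,1) + C(13,5)·C(11,0) = 7865 + 1287 = 9152.
Probability = 9152/42504 = 104/483.

104/483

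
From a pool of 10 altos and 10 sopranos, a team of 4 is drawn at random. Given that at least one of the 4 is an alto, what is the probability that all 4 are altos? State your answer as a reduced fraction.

Work in counts. Selections with at least one alto: C(20,4) − C(10,4) = 4845 − 210 = 4635.
Of those, selections where all 4 are altos: C(10,4) = 210.
Conditional probability = 210/4635 = 14/309.

14/309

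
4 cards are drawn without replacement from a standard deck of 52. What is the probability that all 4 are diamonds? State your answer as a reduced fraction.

11/4165

There are C(52,4) = 270725 possible 4-card hands.
Hands that are all diamonds: C(13,4) = 715.
Probability = 715/270725 = 11/4165.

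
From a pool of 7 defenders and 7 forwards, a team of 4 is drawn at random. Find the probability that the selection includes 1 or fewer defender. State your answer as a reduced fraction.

Total selections: C(14,4) = 1001.
Favorable selections (1 or fewer defender): C(7,0)·C(7,4) + C(7,1)·C(7,3) = 35 + 245 = 280.
Probability = 280/1001 = 40/143.

40/143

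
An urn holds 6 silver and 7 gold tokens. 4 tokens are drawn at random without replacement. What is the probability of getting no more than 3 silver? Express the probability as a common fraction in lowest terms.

140/143

Total selections: C(13,4) = 715.
The complement is exactly 4 silver: C(6,4)·C(7,0) = 15.
Probability = 1 − 15/715 = 700/715 = 140/143.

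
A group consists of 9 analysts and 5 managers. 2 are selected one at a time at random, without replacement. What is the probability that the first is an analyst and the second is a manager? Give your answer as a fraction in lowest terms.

Multiply the conditional probabilities at each draw: 9/14 · 5/13 = 45/182.

45/182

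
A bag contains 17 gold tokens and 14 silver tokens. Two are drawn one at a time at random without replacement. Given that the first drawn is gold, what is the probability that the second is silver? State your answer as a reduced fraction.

7/15

After removing one gold, 30 remain: 16 gold and 14 silver.
So the probability the next is silver is 14/30 = 7/15.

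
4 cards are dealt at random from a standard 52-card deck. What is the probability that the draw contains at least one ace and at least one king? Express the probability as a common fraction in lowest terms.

1332/20825

There are C(52,4) = 270725 possible draws.
By inclusion-exclusion on the complements, draws missing all aces or all kings: C(48,4) + C(48,4) − C(44,4) = 194580 + 194580 − 135751 = 253409.
So draws with at least one of each: 270725 − 253409 = 17316, probability 17316/270725 = 1332/20825.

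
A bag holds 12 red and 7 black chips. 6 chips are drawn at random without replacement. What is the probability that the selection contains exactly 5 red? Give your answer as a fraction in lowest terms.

The sample space is all 6-subsets of the 19: C(19,6) = 27132.
Selections with exactly 5 red: choose 5 of the 12 red and 1 of the 7 black, C(12,5)·C(7,1) = 792·7 = 5544.
Probability = 5544/27132 = 66/323.

66/323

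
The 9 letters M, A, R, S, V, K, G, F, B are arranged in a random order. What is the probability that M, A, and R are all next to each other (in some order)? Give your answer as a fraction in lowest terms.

There are 9! = 362880 arrangements.
Treat the three as one block: 7! placements × 3! orders within the block = 5040·6 = 30240.
Probability = 30240/362880 = 1/12.

1/12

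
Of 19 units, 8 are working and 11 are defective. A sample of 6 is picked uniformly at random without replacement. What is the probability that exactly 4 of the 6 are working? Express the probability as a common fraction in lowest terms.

There are C(19,6) = 27132 ways to choose 6 from 19.
Selections with exactly 4 working: choose 4 of the 8 working and 2 of the 11 defective, C(8,4)·C(11,2) = 70·55 = 3850.
Probability = 3850/27132 = 275/1938.

275/1938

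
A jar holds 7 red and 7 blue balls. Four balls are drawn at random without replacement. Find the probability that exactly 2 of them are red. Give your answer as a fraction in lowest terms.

Total number of selections: C(14,4) = 1001.
Selections with exactly 2 red: choose 2 of the 7 red and 2 of the 7 blue, C(7,2)·C(7,2) = 21·21 = 441.
Probability = 441/1001 = 63/143.

63/143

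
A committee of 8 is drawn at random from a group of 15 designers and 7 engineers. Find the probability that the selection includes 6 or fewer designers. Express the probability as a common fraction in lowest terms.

271/323

Total selections: C(22,8) = 319770.
Count the complement (more than 6 designers): C(15,7)·C(7,1) + C(15,8)·C(7,0) = 45045 + 6435 = 51480.
Probability = 1 − 51480/319770 = 268290/319770 = 271/323.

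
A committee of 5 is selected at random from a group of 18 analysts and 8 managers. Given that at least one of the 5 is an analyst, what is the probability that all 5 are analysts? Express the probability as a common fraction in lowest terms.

714/5477

Work in counts. Selections with at least one analyst: C(26,5) − C(8,5) = 65780 − 56 = 65724.
Of those, selections where all 5 are analysts: C(18,5) = 8568.
Conditional probability = 8568/65724 = 714/5477.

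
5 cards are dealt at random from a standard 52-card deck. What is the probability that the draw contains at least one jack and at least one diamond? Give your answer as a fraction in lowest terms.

There are C(52,5) = 2598960 possible draws.
By inclusion-exclusion on the complements, draws missing all jacks or all diamonds: C(48,5) + C(39,5) − C(36,5) = 1712304 + 575757 − 376992 = 1911069.
So draws with at least one of each: 2598960 − 1911069 = 687891, probability 687891/2598960 = 229297/866320.

229297/866320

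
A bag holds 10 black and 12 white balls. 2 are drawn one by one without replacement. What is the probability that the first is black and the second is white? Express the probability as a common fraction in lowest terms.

Multiply the conditional probabilities at each draw: 10/22 · 12/21 = 120/462 = 20/77.

20/77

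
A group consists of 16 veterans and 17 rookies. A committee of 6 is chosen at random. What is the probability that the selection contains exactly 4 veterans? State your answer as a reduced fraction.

2210/9889

The sample space is all 6-subsets of the 33: C(33,6) = 1107568.
Selections with exactly 4 veterans: choose 4 of the 16 veterans and 2 of the 17 rookies, C(16,4)·C(17,2) = 1820·136 = 247520.
Probability = 247520/1107568 = 2210/9889.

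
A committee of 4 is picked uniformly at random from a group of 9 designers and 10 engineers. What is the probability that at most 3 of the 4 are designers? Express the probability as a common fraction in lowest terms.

There are C(19,4) = 3876 ways to choose the 4.
The complement is exactly 4 designers: C(9,4)·C(10,0) = 126.
Probability = 1 − 126/3876 = 3750/3876 = 625/646.

625/646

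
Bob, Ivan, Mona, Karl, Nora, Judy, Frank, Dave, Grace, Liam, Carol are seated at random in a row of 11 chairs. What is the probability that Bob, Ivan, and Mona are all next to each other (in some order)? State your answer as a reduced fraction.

There are 11! = 39916800 arrangements.
Treat the three as one block: 9! placements × 3! orders within the block = 362880·6 = 2177280.
Probability = 2177280/39916800 = 3/55.

3/55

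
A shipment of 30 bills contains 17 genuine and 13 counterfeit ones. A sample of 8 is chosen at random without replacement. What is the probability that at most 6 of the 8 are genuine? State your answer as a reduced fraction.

Total selections: C(30,8) = 5852925.
Favorable selections (at most 6 genuine): C(17,0)·C(13,8) + C(17,1)·C(13,7) + C(17,2)·C(13,6) + C(17,3)·C(13,5) + C(17,4)·C(13,4) + C(17,5)·C(13,3) + C(17,6)·C(13,2) = 1287 + 29172 + 233376 + 875160 + 1701700 + 1769768 + 965328 = 5575791.
Probability = 5575791/5852925 = 142969/150075.

142969/150075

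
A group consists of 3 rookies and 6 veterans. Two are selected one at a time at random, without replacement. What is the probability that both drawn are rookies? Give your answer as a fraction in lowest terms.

1/12

Multiply the conditional probabilities at each draw: 3/9 · 2/8 = 6/72 = 1/12.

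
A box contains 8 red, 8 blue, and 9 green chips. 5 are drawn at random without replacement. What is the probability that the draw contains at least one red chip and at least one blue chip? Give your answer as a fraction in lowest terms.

There are C(25,5) = 53130 possible draws.
By inclusion-exclusion on the complements, draws missing all red or all blue: C(17,5) + C(17,5) − C(9,5) = 6188 + 6188 − 126 = 12250.
So draws with at least one of each: 53130 − 12250 = 40880, probability 40880/53130 = 584/759.

584/759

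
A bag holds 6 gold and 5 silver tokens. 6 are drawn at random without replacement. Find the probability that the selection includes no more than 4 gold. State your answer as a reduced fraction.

431/462

There are C(11,6) = 462 ways to choose the 6.
Count the complement (more than 4 gold): C(6,5)·C(5,1) + C(6,6)·C(5,0) = 30 + 1 = 31.
Probability = 1 − 31/462 = 431/462.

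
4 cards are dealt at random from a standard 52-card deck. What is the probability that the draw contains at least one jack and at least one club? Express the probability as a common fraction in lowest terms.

52799/270725

There are C(52,4) = 270725 possible draws.
By inclusion-exclusion on the complements, draws missing all jacks or all clubs: C(48,4) + C(39,4) − C(36,4) = 194580 + 82251 − 58905 = 217926.
So draws with at least one of each: 270725 − 217926 = 52799, probability 52799/270725.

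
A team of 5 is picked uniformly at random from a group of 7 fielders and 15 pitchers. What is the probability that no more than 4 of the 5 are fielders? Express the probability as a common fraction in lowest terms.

1253/1254

There are C(22,5) = 26334 ways to choose the 5.
Favorable selections (no more than 4 fielders): C(7,0)·C(15,5) + C(7,1)·C(15,4) + C(7,2)·C(15,3) + C(7,3)·C(15,2) + C(7,4)·C(15,1) = 3003 + 9555 + 9555 + 3675 + 525 = 26313.
Probability = 26313/26334 = 1253/1254.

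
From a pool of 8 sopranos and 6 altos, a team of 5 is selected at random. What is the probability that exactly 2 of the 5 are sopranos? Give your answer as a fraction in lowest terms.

40/143

There are C(14,5) = 2002 ways to choose 5 from 14.
Selections with exactly 2 sopranos: choose 2 of the 8 sopranos and 3 of the 6 altos, C(8,2)·C(6,3) = 28·20 = 560.
Probability = 560/2002 = 40/143.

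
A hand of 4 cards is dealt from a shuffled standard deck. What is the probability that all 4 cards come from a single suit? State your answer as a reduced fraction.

44/4165

There are C(52,4) = 270725 possible 4-card hands.
Hands of one suit: 4 suits × C(13,4) = 4·715 = 2860.
Probability = 2860/270725 = 44/4165.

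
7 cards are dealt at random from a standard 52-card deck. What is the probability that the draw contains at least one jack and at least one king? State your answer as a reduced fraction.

3105873/16723070

There are C(52,7) = 133784560 possible draws.
By inclusion-exclusion on the complements, draws missing all jacks or all kings: C(48,7) + C(48,7) − C(44,7) = 73629072 + 73629072 − 38320568 = 108937576.
So draws with at least one of each: 133784560 − 108937576 = 24846984, probability 24846984/133784560 = 3105873/16723070.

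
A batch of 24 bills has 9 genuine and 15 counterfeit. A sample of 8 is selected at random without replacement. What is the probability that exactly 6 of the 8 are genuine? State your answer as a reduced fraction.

There are C(24,8) = 735471 ways to choose 8 from 24.
Selections with exactly 6 genuine: choose 6 of the 9 genuine and 2 of the 15 counterfeit, C(9,6)·C(15,2) = 84·105 = 8820.
Probability = 8820/735471 = 980/81719.

980/81719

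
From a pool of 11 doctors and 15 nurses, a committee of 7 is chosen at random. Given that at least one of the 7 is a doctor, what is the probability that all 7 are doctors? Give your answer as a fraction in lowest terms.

Work in counts. Selections with at least one doctor: C(26,7) − C(15,7) = 657800 − 6435 = 651365.
Of those, selections where all 7 are doctors: C(11,7) = 330.
Conditional probability = 330/651365 = 6/11843.

6/11843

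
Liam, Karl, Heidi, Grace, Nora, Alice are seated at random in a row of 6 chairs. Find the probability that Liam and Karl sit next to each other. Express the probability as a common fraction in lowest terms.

1/3

There are 6! = 720 arrangements.
Treat Liam and Karl as a block: 5! arrangements of the blocks × 2 orders within the block = 2·120 = 240.
Probability = 240/720 = 1/3.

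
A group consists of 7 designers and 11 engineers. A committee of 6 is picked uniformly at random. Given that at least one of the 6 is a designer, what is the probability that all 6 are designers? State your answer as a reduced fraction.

Work in counts. Selections with at least one designer: C(18,6) − C(11,6) = 18564 − 462 = 18102.
Of those, selections where all 6 are designers: C(7,6) = 7.
Conditional probability = 7/18102 = 1/2586.

1/2586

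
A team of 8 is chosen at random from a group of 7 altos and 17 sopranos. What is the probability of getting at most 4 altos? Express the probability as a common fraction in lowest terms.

614/627

There are C(24,8) = 735471 ways to choose the 8.
Count the complement (more than 4 altos): C(7,5)·C(17,3) + C(7,6)·C(17,2) + C(7,7)·C(17,1) = 14280 + 952 + 17 = 15249.
Probability = 1 − 15249/735471 = 720222/735471 = 614/627.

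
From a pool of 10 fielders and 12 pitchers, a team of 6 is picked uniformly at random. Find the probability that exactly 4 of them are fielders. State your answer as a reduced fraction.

The sample space is all 6-subsets of the 22: C(22,6) = 74613.
Selections with exactly 4 fielders: choose 4 of the 10 fielders and 2 of the 12 pitchers, C(10,4)·C(12,2) = 210·66 = 13860.
Probability = 13860/74613 = 60/323.

60/323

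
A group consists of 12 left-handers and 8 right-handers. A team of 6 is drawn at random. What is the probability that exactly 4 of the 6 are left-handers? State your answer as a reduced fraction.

Total number of selections: C(20,6) = 38760.
Selections with exactly 4 left-handers: choose 4 of the 12 left-handers and 2 of the 8 right-handers, C(12,4)·C(8,2) = 495·28 = 13860.
Probability = 13860/38760 = 231/646.

231/646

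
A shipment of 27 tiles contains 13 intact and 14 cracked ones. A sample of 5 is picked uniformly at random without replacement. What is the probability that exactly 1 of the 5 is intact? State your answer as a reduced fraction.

Total number of selections: C(27,5) = 80730.
Selections with exactly 1 intact: choose 1 of the 13 intact and 4 of the 14 cracked, C(13,1)·C(14,4) = 13·1001 = 13013.
Probability = 13013/80730 = 1001/6210.

1001/6210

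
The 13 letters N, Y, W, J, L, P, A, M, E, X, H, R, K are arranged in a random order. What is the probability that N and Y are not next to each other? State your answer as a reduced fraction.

11/13

There are 13! = 6227020800 arrangements.
Arrangements with N and Y adjacent: 2·12! = 958003200.
So not adjacent: 6227020800 − 958003200 = 5269017600, probability 5269017600/6227020800 = 11/13.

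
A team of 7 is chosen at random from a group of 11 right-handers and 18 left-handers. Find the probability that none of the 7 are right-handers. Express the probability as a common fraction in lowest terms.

68/3335

There are C(29,7) = 1560780 possible selections.
Selections with no right-handers (all left-handers): C(18,7) = 31824.
Probability = 31824/1560780 = 68/3335.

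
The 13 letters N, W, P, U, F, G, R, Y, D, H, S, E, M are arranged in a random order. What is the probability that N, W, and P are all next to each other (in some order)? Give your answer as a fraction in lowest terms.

1/26

There are 13! = 6227020800 arrangements.
Treat the three as one block: 11! placements × 3! orders within the block = 39916800·6 = 239500800.
Probability = 239500800/6227020800 = 1/26.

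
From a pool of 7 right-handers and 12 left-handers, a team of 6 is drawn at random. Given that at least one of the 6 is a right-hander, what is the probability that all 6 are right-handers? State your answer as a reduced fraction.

1/3744

Work in counts. Selections with at least one right-hander: C(19,6) − C(12,6) = 27132 − 924 = 26208.
Of those, selections where all 6 are right-handers: C(7,6) = 7.
Conditional probability = 7/26208 = 1/3744.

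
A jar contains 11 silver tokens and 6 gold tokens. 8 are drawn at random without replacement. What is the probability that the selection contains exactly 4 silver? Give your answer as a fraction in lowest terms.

45/221

The sample space is all 8-subsets of the 17: C(17,8) = 24310.
Selections with exactly 4 silver: choose 4 of the 11 silver and 4 of the 6 gold, C(11,4)·C(6,4) = 330·15 = 4950.
Probability = 4950/24310 = 45/221.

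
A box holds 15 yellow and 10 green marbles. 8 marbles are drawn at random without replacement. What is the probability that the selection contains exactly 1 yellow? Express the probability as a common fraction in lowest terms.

8/4807

The sample space is all 8-subsets of the 25: C(25,8) = 1081575.
Selections with exactly 1 yellow: choose 1 of the 15 yellow and 7 of the 10 green, C(15,1)·C(10,7) = 15·120 = 1800.
Probability = 1800/1081575 = 8/4807.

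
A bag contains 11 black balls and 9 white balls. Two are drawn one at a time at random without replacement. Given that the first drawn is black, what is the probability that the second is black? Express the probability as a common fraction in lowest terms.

10/19

After removing one black, 19 remain: 10 black and 9 white.
So the probability the next is black is 10/19.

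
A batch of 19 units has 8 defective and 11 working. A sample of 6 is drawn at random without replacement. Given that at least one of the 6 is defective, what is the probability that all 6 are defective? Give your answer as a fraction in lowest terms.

2/1905

Work in counts. Selections with at least one defective: C(19,6) − C(11,6) = 27132 − 462 = 26670.
Of those, selections where all 6 are defective: C(8,6) = 28.
Conditional probability = 28/26670 = 2/1905.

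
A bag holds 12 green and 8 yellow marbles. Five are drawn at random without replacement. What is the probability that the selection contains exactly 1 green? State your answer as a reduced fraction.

There are C(20,5) = 15504 ways to choose 5 from 20.
Selections with exactly 1 green: choose 1 of the 12 green and 4 of the 8 yellow, C(12,1)·C(8,4) = 12·70 = 840.
Probability = 840/15504 = 35/646.

35/646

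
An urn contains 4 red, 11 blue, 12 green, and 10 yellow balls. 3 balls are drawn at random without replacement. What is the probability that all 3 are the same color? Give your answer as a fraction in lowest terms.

There are C(37,3) = 7770 ways to draw 3 balls.
All same color: C(4,3) + C(11,3) + C(12,3) + C(10,3) = 4 + 165 + 220 + 120 = 509.
Probability = 509/7770.

509/7770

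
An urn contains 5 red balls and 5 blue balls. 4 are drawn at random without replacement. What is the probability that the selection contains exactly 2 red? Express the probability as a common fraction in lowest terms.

Total number of selections: C(10,4) = 210.
Selections with exactly 2 red: choose 2 of the 5 red and 2 of the 5 blue, C(5,2)·C(5,2) = 10·10 = 100.
Probability = 100/210 = 10/21.

10/21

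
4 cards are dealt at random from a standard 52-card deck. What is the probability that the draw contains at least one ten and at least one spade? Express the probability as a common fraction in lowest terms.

52799/270725

There are C(52,4) = 270725 possible draws.
By inclusion-exclusion on the complements, draws missing all tens or all spades: C(48,4) + C(39,4) − C(36,4) = 194580 + 82251 − 58905 = 217926.
So draws with at least one of each: 270725 − 217926 = 52799, probability 52799/270725.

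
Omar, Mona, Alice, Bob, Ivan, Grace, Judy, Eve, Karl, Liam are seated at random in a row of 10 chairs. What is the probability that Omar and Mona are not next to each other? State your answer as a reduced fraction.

4/5

There are 10! = 3628800 arrangements.
Arrangements with Omar and Mona adjacent: 2·9! = 725760.
So not adjacent: 3628800 − 725760 = 2903040, probability 2903040/3628800 = 4/5.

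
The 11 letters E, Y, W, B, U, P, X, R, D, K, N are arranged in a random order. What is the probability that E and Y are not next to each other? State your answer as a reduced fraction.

9/11

There are 11! = 39916800 arrangements.
Arrangements with E and Y adjacent: 2·10! = 7257600.
So not adjacent: 39916800 − 7257600 = 32659200, probability 32659200/39916800 = 9/11.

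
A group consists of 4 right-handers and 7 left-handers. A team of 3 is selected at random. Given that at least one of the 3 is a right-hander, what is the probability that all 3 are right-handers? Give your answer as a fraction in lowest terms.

2/65

Work in counts. Selections with at least one right-hander: C(11,3) − C(7,3) = 165 − 35 = 130.
Of those, selections where all 3 are right-handers: C(4,3) = 4.
Conditional probability = 4/130 = 2/65.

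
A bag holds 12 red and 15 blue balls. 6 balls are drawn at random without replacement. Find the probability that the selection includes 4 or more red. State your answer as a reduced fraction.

Total selections: C(27,6) = 296010.
Favorable selections (4 or more red): C(12,4)·C(15,2) + C(12,5)·C(15,1) + C(12,6)·C(15,0) = 51975 + 11880 + 924 = 64779.
Probability = 64779/296010 = 151/690.

151/690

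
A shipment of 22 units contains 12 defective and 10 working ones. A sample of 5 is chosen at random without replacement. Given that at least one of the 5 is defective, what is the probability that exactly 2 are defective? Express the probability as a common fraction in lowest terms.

Work in counts. Selections with at least one defective: C(22,5) − C(10,5) = 26334 − 252 = 26082.
Of those, selections where exactly 2 are defective: C(12,2)·C(10,3) = 66·120 = 7920.
Conditional probability = 7920/26082 = 440/1449.

440/1449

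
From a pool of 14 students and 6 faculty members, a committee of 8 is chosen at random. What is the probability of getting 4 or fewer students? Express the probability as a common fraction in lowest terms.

7/51

Total selections: C(20,8) = 125970.
Favorable selections (4 or fewer students): C(14,2)·C(6,6) + C(14,3)·C(6,5) + C(14,4)·C(6,4) = 91 + 2184 + 15015 = 17290.
Probability = 17290/125970 = 7/51.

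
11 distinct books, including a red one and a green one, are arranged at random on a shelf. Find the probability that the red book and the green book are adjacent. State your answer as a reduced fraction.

There are 11! = 39916800 arrangements.
Treat the red book and the green book as a block: 10! arrangements of the blocks × 2 orders within the block = 2·3628800 = 7257600.
Probability = 7257600/39916800 = 2/11.

2/11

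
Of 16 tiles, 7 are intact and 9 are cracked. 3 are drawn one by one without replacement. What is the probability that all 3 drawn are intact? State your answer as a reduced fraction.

Multiply the conditional probabilities at each draw: 7/16 · 6/15 · 5/14 = 210/3360 = 1/16.

1/16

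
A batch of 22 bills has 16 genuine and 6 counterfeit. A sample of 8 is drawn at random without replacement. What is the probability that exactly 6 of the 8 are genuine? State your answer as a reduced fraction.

364/969

There are C(22,8) = 319770 ways to choose 8 from 22.
Selections with exactly 6 genuine: choose 6 of the 16 genuine and 2 of the 6 counterfeit, C(16,6)·C(6,2) = 8008·15 = 120120.
Probability = 120120/319770 = 364/969.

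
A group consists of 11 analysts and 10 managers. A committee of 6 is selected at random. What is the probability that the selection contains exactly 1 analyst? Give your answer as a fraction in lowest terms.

33/646

There are C(21,6) = 54264 ways to choose 6 from 21.
Selections with exactly 1 analyst: choose 1 of the 11 analysts and 5 of the 10 managers, C(11,1)·C(10,5) = 11·252 = 2772.
Probability = 2772/54264 = 33/646.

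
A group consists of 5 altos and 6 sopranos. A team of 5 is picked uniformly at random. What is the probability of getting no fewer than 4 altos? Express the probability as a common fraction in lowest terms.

31/462

There are C(11,5) = 462 ways to choose the 5.
Favorable selections (no fewer than 4 altos): C(5,4)·C(6,1) + C(5,5)·C(6,0) = 30 + 1 = 31.
Probability = 31/462.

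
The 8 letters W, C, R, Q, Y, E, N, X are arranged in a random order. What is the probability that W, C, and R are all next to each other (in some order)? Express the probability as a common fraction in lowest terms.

There are 8! = 40320 arrangements.
Treat the three as one block: 6! placements × 3! orders within the block = 720·6 = 4320.
Probability = 4320/40320 = 3/28.

3/28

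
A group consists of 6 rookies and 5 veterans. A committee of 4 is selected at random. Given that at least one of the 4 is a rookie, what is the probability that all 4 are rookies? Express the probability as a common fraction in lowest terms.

3/65

Work in counts. Selections with at least one rookie: C(11,4) − C(5,4) = 330 − 5 = 325.
Of those, selections where all 4 are rookies: C(6,4) = 15.
Conditional probability = 15/325 = 3/65.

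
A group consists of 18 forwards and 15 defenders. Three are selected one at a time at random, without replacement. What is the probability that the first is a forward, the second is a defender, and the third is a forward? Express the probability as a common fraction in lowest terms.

765/5456

Multiply the conditional probabilities at each draw: 18/33 · 15/32 · 17/31 = 4590/32736 = 765/5456.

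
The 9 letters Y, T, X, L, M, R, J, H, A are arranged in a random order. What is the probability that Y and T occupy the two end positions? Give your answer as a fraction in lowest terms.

1/36

There are 9! = 362880 arrangements.
Place Y and T at the ends in 2 ways, arrange the remaining 7 in 7! = 5040 ways: 2·5040 = 10080.
Probability = 10080/362880 = 1/36.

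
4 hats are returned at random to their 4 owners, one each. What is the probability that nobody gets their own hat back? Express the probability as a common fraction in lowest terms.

There are 4! = 24 assignments.
By inclusion-exclusion, assignments with no fixed points: C(4,0)·4! − C(4,1)·3! + C(4,2)·2! − C(4,3)·1! + C(4,4)·0! = 9.
Probability = 9/24 = 3/8.

3/8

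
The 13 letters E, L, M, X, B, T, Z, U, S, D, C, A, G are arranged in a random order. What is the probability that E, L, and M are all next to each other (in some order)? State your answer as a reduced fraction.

1/26

There are 13! = 6227020800 arrangements.
Treat the three as one block: 11! placements × 3! orders within the block = 39916800·6 = 239500800.
Probability = 239500800/6227020800 = 1/26.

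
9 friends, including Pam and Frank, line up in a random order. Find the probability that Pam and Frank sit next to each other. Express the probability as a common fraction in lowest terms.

2/9

There are 9! = 362880 arrangements.
Treat Pam and Frank as a block: 8! arrangements of the blocks × 2 orders within the block = 2·40320 = 80640.
Probability = 80640/362880 = 2/9.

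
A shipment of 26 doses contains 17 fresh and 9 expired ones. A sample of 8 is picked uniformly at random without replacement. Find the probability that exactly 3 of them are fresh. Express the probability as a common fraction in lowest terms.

17136/312455

Total number of selections: C(26,8) = 1562275.
Selections with exactly 3 fresh: choose 3 of the 17 fresh and 5 of the 9 expired, C(17,3)·C(9,5) = 680·126 = 85680.
Probability = 85680/1562275 = 17136/312455.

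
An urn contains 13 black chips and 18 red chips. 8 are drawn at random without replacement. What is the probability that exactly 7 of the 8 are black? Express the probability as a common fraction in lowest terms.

There are C(31,8) = 7888725 ways to choose 8 from 31.
Selections with exactly 7 black: choose 7 of the 13 black and 1 of the 18 red, C(13,7)·C(18,1) = 1716·18 = 30888.
Probability = 30888/7888725 = 88/22475.

88/22475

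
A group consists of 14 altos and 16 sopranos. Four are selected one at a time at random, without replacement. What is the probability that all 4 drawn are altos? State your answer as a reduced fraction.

143/3915

Multiply the conditional probabilities at each draw: 14/30 · 13/29 · 12/28 · 11/27 = 24024/657720 = 143/3915.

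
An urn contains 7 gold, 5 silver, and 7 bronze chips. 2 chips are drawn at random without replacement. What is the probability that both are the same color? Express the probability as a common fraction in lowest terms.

There are C(19,2) = 171 ways to draw 2 chips.
All same color: C(7,2) + C(5,2) + C(7,2) = 21 + 10 + 21 = 52.
Probability = 52/171.

52/171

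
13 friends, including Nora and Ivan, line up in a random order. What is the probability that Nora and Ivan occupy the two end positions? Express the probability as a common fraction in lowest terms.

1/78

There are 13! = 6227020800 arrangements.
Place Nora and Ivan at the ends in 2 ways, arrange the remaining 11 in 11! = 39916800 ways: 2·39916800 = 79833600.
Probability = 79833600/6227020800 = 1/78.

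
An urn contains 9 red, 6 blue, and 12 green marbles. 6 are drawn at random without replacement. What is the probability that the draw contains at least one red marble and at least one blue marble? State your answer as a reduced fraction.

There are C(27,6) = 296010 possible draws.
By inclusion-exclusion on the complements, draws missing all red or all blue: C(18,6) + C(21,6) − C(12,6) = 18564 + 54264 − 924 = 71904.
So draws with at least one of each: 296010 − 71904 = 224106, probability 224106/296010 = 37351/49335.

37351/49335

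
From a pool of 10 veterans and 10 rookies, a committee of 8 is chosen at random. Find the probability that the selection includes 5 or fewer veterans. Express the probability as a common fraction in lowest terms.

There are C(20,8) = 125970 ways to choose the 8.
Count the complement (more than 5 veterans): C(10,6)·C(10,2) + C(10,7)·C(10,1) + C(10,8)·C(10,0) = 9450 + 1200 + 45 = 10695.
Probability = 1 − 10695/125970 = 115275/125970 = 7685/8398.

7685/8398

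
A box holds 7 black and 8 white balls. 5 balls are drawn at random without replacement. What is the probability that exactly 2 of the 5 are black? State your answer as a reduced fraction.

56/143

Total number of selections: C(15,5) = 3003.
Selections with exactly 2 black: choose 2 of the 7 black and 3 of the 8 white, C(7,2)·C(8,3) = 21·56 = 1176.
Probability = 1176/3003 = 56/143.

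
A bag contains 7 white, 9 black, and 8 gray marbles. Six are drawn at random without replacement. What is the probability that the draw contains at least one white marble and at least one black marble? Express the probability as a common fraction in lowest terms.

There are C(24,6) = 134596 possible draws.
By inclusion-exclusion on the complements, draws missing all white or all black: C(17,6) + C(15,6) − C(8,6) = 12376 + 5005 − 28 = 17353.
So draws with at least one of each: 134596 − 17353 = 117243, probability 117243/134596 = 16749/19228.

16749/19228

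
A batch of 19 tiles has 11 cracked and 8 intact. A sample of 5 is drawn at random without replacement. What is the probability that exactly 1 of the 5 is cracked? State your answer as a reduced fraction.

Total number of selections: C(19,5) = 11628.
Selections with exactly 1 cracked: choose 1 of the 11 cracked and 4 of the 8 intact, C(11,1)·C(8,4) = 11·70 = 770.
Probability = 770/11628 = 385/5814.

385/5814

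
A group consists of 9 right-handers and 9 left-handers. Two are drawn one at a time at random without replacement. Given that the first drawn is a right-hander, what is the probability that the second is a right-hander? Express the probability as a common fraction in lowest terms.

8/17

After removing one right-hander, 17 remain: 8 right-handers and 9 left-handers.
So the probability the next is a right-hander is 8/17.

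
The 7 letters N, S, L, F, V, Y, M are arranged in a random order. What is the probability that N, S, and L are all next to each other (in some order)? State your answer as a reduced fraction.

1/7

There are 7! = 5040 arrangements.
Treat the three as one block: 5! placements × 3! orders within the block = 120·6 = 720.
Probability = 720/5040 = 1/7.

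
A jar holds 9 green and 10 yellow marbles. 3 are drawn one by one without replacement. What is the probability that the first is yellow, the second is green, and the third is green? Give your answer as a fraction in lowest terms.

40/323

Multiply the conditional probabilities at each draw: 10/19 · 9/18 · 8/17 = 720/5814 = 40/323.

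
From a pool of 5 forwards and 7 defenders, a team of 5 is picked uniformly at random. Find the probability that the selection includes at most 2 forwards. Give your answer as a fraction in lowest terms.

There are C(12,5) = 792 ways to choose the 5.
Favorable selections (at most 2 forwards): C(5,0)·C(7,5) + C(5,1)·C(7,4) + C(5,2)·C(7,3) = 21 + 175 + 350 = 546.
Probability = 546/792 = 91/132.

91/132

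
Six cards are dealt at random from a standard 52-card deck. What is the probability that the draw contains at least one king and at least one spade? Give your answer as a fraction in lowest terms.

6772177/20358520

There are C(52,6) = 20358520 possible draws.
By inclusion-exclusion on the complements, draws missing all kings or all spades: C(48,6) + C(39,6) − C(36,6) = 12271512 + 3262623 − 1947792 = 13586343.
So draws with at least one of each: 20358520 − 13586343 = 6772177, probability 6772177/20358520.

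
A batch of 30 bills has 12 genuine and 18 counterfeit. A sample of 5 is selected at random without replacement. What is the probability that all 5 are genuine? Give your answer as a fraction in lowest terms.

44/7917

There are C(30,5) = 142506 possible selections.
Selections with all genuine: C(12,5) = 792.
Probability = 792/142506 = 44/7917.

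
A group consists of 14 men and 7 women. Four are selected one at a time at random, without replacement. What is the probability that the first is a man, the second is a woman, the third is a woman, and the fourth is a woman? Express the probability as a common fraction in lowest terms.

Multiply the conditional probabilities at each draw: 14/21 · 7/20 · 6/19 · 5/18 = 2940/143640 = 7/342.

7/342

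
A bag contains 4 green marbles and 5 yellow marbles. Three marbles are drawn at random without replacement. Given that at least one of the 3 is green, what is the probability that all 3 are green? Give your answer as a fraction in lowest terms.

Work in counts. Selections with at least one green: C(9,3) − C(5,3) = 84 − 10 = 74.
Of those, selections where all 3 are green: C(4,3) = 4.
Conditional probability = 4/74 = 2/37.

2/37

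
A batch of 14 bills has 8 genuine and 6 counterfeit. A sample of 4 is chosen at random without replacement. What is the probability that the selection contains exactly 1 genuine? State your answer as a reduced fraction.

160/1001

There are C(14,4) = 1001 ways to choose 4 from 14.
Selections with exactly 1 genuine: choose 1 of the 8 genuine and 3 of the 6 counterfeit, C(8,1)·C(6,3) = 8·20 = 160.
Probability = 160/1001.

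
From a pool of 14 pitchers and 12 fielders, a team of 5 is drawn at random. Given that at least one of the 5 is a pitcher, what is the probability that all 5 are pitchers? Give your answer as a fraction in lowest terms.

13/422

Work in counts. Selections with at least one pitcher: C(26,5) − C(12,5) = 65780 − 792 = 64988.
Of those, selections where all 5 are pitchers: C(14,5) = 2002.
Conditional probability = 2002/64988 = 13/422.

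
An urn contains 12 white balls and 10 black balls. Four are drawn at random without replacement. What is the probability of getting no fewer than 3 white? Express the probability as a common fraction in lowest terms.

7/19

There are C(22,4) = 7315 ways to choose the 4.
Favorable selections (no fewer than 3 white): C(12,3)·C(10,1) + C(12,4)·C(10,0) = 2200 + 495 = 2695.
Probability = 2695/7315 = 7/19.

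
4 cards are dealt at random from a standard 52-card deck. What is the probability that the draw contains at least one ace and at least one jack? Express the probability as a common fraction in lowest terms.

There are C(52,4) = 270725 possible draws.
By inclusion-exclusion on the complements, draws missing all aces or all jacks: C(48,4) + C(48,4) − C(44,4) = 194580 + 194580 − 135751 = 253409.
So draws with at least one of each: 270725 − 253409 = 17316, probability 17316/270725 = 1332/20825.

1332/20825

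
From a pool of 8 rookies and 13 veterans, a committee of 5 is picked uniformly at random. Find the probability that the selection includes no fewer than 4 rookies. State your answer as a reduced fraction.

Total selections: C(21,5) = 20349.
Favorable selections (no fewer than 4 rookies): C(8,4)·C(13,1) + C(8,5)·C(13,0) = 910 + 56 = 966.
Probability = 966/20349 = 46/969.

46/969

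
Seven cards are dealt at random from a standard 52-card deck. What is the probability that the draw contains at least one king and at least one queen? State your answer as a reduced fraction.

3105873/16723070

There are C(52,7) = 133784560 possible draws.
By inclusion-exclusion on the complements, draws missing all kings or all queens: C(48,7) + C(48,7) − C(44,7) = 73629072 + 73629072 − 38320568 = 108937576.
So draws with at least one of each: 133784560 − 108937576 = 24846984, probability 24846984/133784560 = 3105873/16723070.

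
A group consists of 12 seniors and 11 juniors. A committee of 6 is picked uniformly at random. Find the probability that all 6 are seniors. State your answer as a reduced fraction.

4/437

There are C(23,6) = 100947 possible selections.
Selections with all seniors: C(12,6) = 924.
Probability = 924/100947 = 4/437.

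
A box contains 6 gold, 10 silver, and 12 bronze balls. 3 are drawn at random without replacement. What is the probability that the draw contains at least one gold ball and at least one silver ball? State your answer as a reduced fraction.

There are C(28,3) = 3276 possible draws.
By inclusion-exclusion on the complements, draws missing all gold or all silver: C(22,3) + C(18,3) − C(12,3) = 1540 + 816 − 220 = 2136.
So draws with at least one of each: 3276 − 2136 = 1140, probability 1140/3276 = 95/273.

95/273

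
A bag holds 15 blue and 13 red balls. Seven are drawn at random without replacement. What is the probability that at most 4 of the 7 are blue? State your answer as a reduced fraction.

Total selections: C(28,7) = 1184040.
Count the complement (more than 4 blue): C(15,5)·C(13,2) + C(15,6)·C(13,1) + C(15,7)·C(13,0) = 234234 + 65065 + 6435 = 305734.
Probability = 1 − 305734/1184040 = 878306/1184040 = 3071/4140.

3071/4140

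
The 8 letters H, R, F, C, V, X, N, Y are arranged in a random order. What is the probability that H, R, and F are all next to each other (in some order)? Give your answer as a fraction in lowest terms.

3/28

There are 8! = 40320 arrangements.
Treat the three as one block: 6! placements × 3! orders within the block = 720·6 = 4320.
Probability = 4320/40320 = 3/28.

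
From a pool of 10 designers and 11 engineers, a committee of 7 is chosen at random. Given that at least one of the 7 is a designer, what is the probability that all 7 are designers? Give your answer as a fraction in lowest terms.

Work in counts. Selections with at least one designer: C(21,7) − C(11,7) = 116280 − 330 = 115950.
Of those, selections where all 7 are designers: C(10,7) = 120.
Conditional probability = 120/115950 = 4/3865.

4/3865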